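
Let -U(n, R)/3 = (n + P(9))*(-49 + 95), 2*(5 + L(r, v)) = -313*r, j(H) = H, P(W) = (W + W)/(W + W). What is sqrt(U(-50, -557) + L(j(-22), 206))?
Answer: 10*sqrt(102) ≈ 100.99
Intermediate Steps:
P(W) = 1 (P(W) = (2*W)/((2*W)) = (2*W)*(1/(2*W)) = 1)
L(r, v) = -5 - 313*r/2 (L(r, v) = -5 + (-313*r)/2 = -5 - 313*r/2)
U(n, R) = -138 - 138*n (U(n, R) = -3*(n + 1)*(-49 + 95) = -3*(1 + n)*46 = -3*(46 + 46*n) = -138 - 138*n)
sqrt(U(-50, -557) + L(j(-22), 206)) = sqrt((-138 - 138*(-50)) + (-5 - 313/2*(-22))) = sqrt((-138 + 6900) + (-5 + 3443)) = sqrt(6762 + 3438) = sqrt(10200) = 10*sqrt(102)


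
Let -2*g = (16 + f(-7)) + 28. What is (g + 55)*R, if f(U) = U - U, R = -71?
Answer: -2343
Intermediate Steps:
f(U) = 0
g = -22 (g = -((16 + 0) + 28)/2 = -(16 + 28)/2 = -1/2*44 = -22)
(g + 55)*R = (-22 + 55)*(-71) = 33*(-71) = -2343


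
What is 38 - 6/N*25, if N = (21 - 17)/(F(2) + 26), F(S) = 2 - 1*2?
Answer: -937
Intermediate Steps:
F(S) = 0 (F(S) = 2 - 2 = 0)
N = 2/13 (N = (21 - 17)/(0 + 26) = 4/26 = 4*(1/26) = 2/13 ≈ 0.15385)
38 - 6/N*25 = 38 - 6/2/13*25 = 38 - 6*13/2*25 = 38 - 39*25 = 38 - 975 = -937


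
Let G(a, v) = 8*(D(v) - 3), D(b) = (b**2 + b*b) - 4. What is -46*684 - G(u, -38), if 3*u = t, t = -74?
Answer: -54512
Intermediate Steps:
u = -74/3 (u = (1/3)*(-74) = -74/3 ≈ -24.667)
D(b) = -4 + 2*b**2 (D(b) = (b**2 + b**2) - 4 = 2*b**2 - 4 = -4 + 2*b**2)
G(a, v) = -56 + 16*v**2 (G(a, v) = 8*((-4 + 2*v**2) - 3) = 8*(-7 + 2*v**2) = -56 + 16*v**2)
-46*684 - G(u, -38) = -46*684 - (-56 + 16*(-38)**2) = -31464 - (-56 + 16*1444) = -31464 - (-56 + 23104) = -31464 - 1*23048 = -31464 - 23048 = -54512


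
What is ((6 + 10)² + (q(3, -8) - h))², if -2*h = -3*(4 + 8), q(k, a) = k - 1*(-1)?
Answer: 58564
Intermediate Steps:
q(k, a) = 1 + k (q(k, a) = k + 1 = 1 + k)
h = 18 (h = -(-3)*(4 + 8)/2 = -(-3)*12/2 = -½*(-36) = 18)
((6 + 10)² + (q(3, -8) - h))² = ((6 + 10)² + ((1 + 3) - 1*18))² = (16² + (4 - 18))² = (256 - 14)² = 242² = 58564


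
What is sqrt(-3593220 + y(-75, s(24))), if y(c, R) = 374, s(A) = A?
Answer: I*sqrt(3592846) ≈ 1895.5*I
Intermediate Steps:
sqrt(-3593220 + y(-75, s(24))) = sqrt(-3593220 + 374) = sqrt(-3592846) = I*sqrt(3592846)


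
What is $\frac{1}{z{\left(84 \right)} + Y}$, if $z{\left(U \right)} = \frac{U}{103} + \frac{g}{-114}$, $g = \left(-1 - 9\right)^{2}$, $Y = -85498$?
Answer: $- \frac{5871}{501959120} \approx -1.1696 \cdot 10^{-5}$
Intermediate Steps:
$g = 100$ ($g = \left(-1 - 9\right)^{2} = \left(-10\right)^{2} = 100$)
$z{\left(U \right)} = - \frac{50}{57} + \frac{U}{103}$ ($z{\left(U \right)} = \frac{U}{103} + \frac{100}{-114} = U \frac{1}{103} + 100 \left(- \frac{1}{114}\right) = \frac{U}{103} - \frac{50}{57} = - \frac{50}{57} + \frac{U}{103}$)
$\frac{1}{z{\left(84 \right)} + Y} = \frac{1}{\left(- \frac{50}{57} + \frac{1}{103} \cdot 84\right) - 85498} = \frac{1}{\left(- \frac{50}{57} + \frac{84}{103}\right) - 85498} = \frac{1}{- \frac{362}{5871} - 85498} = \frac{1}{- \frac{501959120}{5871}} = - \frac{5871}{501959120}$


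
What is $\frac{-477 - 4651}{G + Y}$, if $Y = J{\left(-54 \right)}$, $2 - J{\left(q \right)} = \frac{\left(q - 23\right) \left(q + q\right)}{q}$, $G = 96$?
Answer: $- \frac{1282}{63} \approx -20.349$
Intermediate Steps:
$J{\left(q \right)} = 48 - 2 q$ ($J{\left(q \right)} = 2 - \frac{\left(q - 23\right) \left(q + q\right)}{q} = 2 - \frac{\left(-23 + q\right) 2 q}{q} = 2 - \frac{2 q \left(-23 + q\right)}{q} = 2 - \left(-46 + 2 q\right) = 48 - 2 q$)
$Y = 156$ ($Y = 48 - -108 = 48 + 108 = 156$)
$\frac{-477 - 4651}{G + Y} = \frac{-477 - 4651}{96 + 156} = - \frac{5128}{252} = \left(-5128\right) \frac{1}{252} = - \frac{1282}{63}$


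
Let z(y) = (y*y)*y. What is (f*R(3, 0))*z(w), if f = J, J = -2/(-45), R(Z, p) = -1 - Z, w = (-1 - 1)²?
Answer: -512/45 ≈ -11.378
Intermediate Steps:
w = 4 (w = (-2)² = 4)
J = 2/45 (J = -2*(-1/45) = 2/45 ≈ 0.044444)
f = 2/45 ≈ 0.044444
z(y) = y³ (z(y) = y²*y = y³)
(f*R(3, 0))*z(w) = (2*(-1 - 1*3)/45)*4³ = (2*(-1 - 3)/45)*64 = ((2/45)*(-4))*64 = -8/45*64 = -512/45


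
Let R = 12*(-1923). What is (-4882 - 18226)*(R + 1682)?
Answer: 494372552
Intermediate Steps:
R = -23076
(-4882 - 18226)*(R + 1682) = (-4882 - 18226)*(-23076 + 1682) = -23108*(-21394) = 494372552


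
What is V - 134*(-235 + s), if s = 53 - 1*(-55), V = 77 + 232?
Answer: 17327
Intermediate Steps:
V = 309
s = 108 (s = 53 + 55 = 108)
V - 134*(-235 + s) = 309 - 134*(-235 + 108) = 309 - 134*(-127) = 309 + 17018 = 17327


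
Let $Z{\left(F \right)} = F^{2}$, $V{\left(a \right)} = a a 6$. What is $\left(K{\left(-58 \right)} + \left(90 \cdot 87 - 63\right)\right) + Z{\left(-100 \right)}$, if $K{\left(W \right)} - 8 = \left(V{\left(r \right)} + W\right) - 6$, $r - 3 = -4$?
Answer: $17717$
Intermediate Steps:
$r = -1$ ($r = 3 - 4 = -1$)
$V{\left(a \right)} = 6 a^{2}$ ($V{\left(a \right)} = a^{2} \cdot 6 = 6 a^{2}$)
$K{\left(W \right)} = 8 + W$ ($K{\left(W \right)} = 8 + \left(\left(6 \left(-1\right)^{2} + W\right) - 6\right) = 8 + \left(\left(6 \cdot 1 + W\right) - 6\right) = 8 + \left(\left(6 + W\right) - 6\right) = 8 + W$)
$\left(K{\left(-58 \right)} + \left(90 \cdot 87 - 63\right)\right) + Z{\left(-100 \right)} = \left(\left(8 - 58\right) + \left(90 \cdot 87 - 63\right)\right) + \left(-100\right)^{2} = \left(-50 + \left(7830 - 63\right)\right) + 10000 = \left(-50 + 7767\right) + 10000 = 7717 + 10000 = 17717$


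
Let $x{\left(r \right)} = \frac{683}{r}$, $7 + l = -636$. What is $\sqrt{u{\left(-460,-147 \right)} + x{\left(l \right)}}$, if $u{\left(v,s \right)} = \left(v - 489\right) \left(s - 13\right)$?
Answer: $\frac{\sqrt{62777656991}}{643} \approx 389.67$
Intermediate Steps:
$l = -643$ ($l = -7 - 636 = -643$)
$u{\left(v,s \right)} = \left(-489 + v\right) \left(-13 + s\right)$
$\sqrt{u{\left(-460,-147 \right)} + x{\left(l \right)}} = \sqrt{\left(6357 - -71883 - -5980 - -67620\right) + \frac{683}{-643}} = \sqrt{\left(6357 + 71883 + 5980 + 67620\right) + 683 \left(- \frac{1}{643}\right)} = \sqrt{151840 - \frac{683}{643}} = \sqrt{\frac{97632437}{643}} = \frac{\sqrt{62777656991}}{643}$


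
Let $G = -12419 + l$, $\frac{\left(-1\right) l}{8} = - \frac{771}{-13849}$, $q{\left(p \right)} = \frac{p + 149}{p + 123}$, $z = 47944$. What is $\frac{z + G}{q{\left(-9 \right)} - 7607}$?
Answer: $- \frac{28042834749}{6003943121} \approx -4.6707$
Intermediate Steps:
$q{\left(p \right)} = \frac{149 + p}{123 + p}$
$l = - \frac{6168}{13849}$ ($l = - 8 \left(- \frac{771}{-13849}\right) = - 8 \left(\left(-771\right) \left(- \frac{1}{13849}\right)\right) = \left(-8\right) \frac{771}{13849} = - \frac{6168}{13849} \approx -0.44537$)
$G = - \frac{171996899}{13849}$ ($G = -12419 - \frac{6168}{13849} = - \frac{171996899}{13849} \approx -12419.0$)
$\frac{z + G}{q{\left(-9 \right)} - 7607} = \frac{47944 - \frac{171996899}{13849}}{\frac{149 - 9}{123 - 9} - 7607} = \frac{491979557}{13849 \left(\frac{1}{114} \cdot 140 - 7607\right)} = \frac{491979557}{13849 \left(\frac{70}{57} - 7607\right)} = \frac{491979557}{13849 \left(- \frac{433529}{57}\right)} = \frac{491979557}{13849} \left(- \frac{57}{433529}\right) = - \frac{28042834749}{6003943121}$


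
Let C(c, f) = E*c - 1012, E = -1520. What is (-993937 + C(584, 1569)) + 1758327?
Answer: -124302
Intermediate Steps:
C(c, f) = -1012 - 1520*c (C(c, f) = -1520*c - 1012 = -1012 - 1520*c)
(-993937 + C(584, 1569)) + 1758327 = (-993937 + (-1012 - 1520*584)) + 1758327 = (-993937 + (-1012 - 887680)) + 1758327 = (-993937 - 888692) + 1758327 = -1882629 + 1758327 = -124302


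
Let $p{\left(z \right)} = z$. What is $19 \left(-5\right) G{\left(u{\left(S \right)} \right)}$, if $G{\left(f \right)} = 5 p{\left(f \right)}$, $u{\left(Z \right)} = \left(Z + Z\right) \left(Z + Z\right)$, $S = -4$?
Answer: $-30400$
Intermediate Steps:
$u{\left(Z \right)} = 4 Z^{2}$ ($u{\left(Z \right)} = 2 Z 2 Z = 4 Z^{2}$)
$G{\left(f \right)} = 5 f$
$19 \left(-5\right) G{\left(u{\left(S \right)} \right)} = 19 \left(-5\right) 5 \cdot 4 \left(-4\right)^{2} = - 95 \cdot 5 \cdot 4 \cdot 16 = - 95 \cdot 5 \cdot 64 = \left(-95\right) 320 = -30400$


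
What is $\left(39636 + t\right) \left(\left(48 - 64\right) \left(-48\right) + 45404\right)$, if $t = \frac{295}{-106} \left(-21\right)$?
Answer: $\frac{97136907546}{53} \approx 1.8328 \cdot 10^{9}$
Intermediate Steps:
$t = \frac{6195}{106}$ ($t = 295 \left(- \frac{1}{106}\right) \left(-21\right) = \left(- \frac{295}{106}\right) \left(-21\right) = \frac{6195}{106} \approx 58.443$)
$\left(39636 + t\right) \left(\left(48 - 64\right) \left(-48\right) + 45404\right) = \left(39636 + \frac{6195}{106}\right) \left(\left(48 - 64\right) \left(-48\right) + 45404\right) = \frac{4207611 \left(\left(-16\right) \left(-48\right) + 45404\right)}{106} = \frac{4207611 \left(768 + 45404\right)}{106} = \frac{4207611}{106} \cdot 46172 = \frac{97136907546}{53}$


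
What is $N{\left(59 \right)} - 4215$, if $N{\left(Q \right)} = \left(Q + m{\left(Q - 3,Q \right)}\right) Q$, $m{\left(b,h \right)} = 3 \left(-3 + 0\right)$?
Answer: $-1265$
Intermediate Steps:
$m{\left(b,h \right)} = -9$ ($m{\left(b,h \right)} = 3 \left(-3\right) = -9$)
$N{\left(Q \right)} = Q \left(-9 + Q\right)$ ($N{\left(Q \right)} = \left(Q - 9\right) Q = \left(-9 + Q\right) Q = Q \left(-9 + Q\right)$)
$N{\left(59 \right)} - 4215 = 59 \left(-9 + 59\right) - 4215 = 59 \cdot 50 - 4215 = 2950 - 4215 = -1265$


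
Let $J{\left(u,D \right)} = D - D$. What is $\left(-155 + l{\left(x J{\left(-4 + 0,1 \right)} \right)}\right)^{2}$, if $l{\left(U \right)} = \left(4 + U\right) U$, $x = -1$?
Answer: $24025$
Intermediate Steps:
$J{\left(u,D \right)} = 0$
$l{\left(U \right)} = U \left(4 + U\right)$
$\left(-155 + l{\left(x J{\left(-4 + 0,1 \right)} \right)}\right)^{2} = \left(-155 + \left(-1\right) 0 \left(4 - 0\right)\right)^{2} = \left(-155 + 0 \left(4 + 0\right)\right)^{2} = \left(-155 + 0 \cdot 4\right)^{2} = \left(-155 + 0\right)^{2} = \left(-155\right)^{2} = 24025$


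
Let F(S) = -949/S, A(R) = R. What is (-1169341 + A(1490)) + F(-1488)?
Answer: -1737761339/1488 ≈ -1.1679e+6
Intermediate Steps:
(-1169341 + A(1490)) + F(-1488) = (-1169341 + 1490) - 949/(-1488) = -1167851 - 949*(-1/1488) = -1167851 + 949/1488 = -1737761339/1488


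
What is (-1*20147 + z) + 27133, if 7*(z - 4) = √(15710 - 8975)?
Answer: 6990 + √6735/7 ≈ 7001.7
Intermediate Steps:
z = 4 + √6735/7 (z = 4 + √(15710 - 8975)/7 = 4 + √6735/7 ≈ 15.724)
(-1*20147 + z) + 27133 = (-1*20147 + (4 + √6735/7)) + 27133 = (-20147 + (4 + √6735/7)) + 27133 = (-20143 + √6735/7) + 27133 = 6990 + √6735/7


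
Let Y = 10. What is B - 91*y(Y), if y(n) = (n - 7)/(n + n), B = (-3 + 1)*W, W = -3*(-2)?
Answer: -513/20 ≈ -25.650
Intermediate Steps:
W = 6
B = -12 (B = (-3 + 1)*6 = -2*6 = -12)
y(n) = (-7 + n)/(2*n) (y(n) = (-7 + n)/((2*n)) = (-7 + n)*(1/(2*n)) = (-7 + n)/(2*n))
B - 91*y(Y) = -12 - 91*(-7 + 10)/(2*10) = -12 - 91*3/(2*10) = -12 - 91*3/20 = -12 - 273/20 = -513/20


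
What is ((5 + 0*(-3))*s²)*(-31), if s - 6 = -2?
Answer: -2480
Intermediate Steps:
s = 4 (s = 6 - 2 = 4)
((5 + 0*(-3))*s²)*(-31) = ((5 + 0*(-3))*4²)*(-31) = ((5 + 0)*16)*(-31) = (5*16)*(-31) = 80*(-31) = -2480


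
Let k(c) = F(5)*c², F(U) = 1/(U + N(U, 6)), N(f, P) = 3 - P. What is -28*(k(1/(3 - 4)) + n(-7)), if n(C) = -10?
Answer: 266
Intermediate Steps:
F(U) = 1/(-3 + U) (F(U) = 1/(U + (3 - 1*6)) = 1/(U + (3 - 6)) = 1/(U - 3) = 1/(-3 + U))
k(c) = c²/2 (k(c) = c²/(-3 + 5) = c²/2)
-28*(k(1/(3 - 4)) + n(-7)) = -28*((1/(3 - 4))²/2 - 10) = -28*((1/(-1))²/2 - 10) = -28*((½)*(-1)² - 10) = -28*((½)*1 - 10) = -28*(½ - 10) = -28*(-19/2) = 266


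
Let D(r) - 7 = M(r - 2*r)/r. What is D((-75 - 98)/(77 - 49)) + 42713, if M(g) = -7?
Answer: 7390756/173 ≈ 42721.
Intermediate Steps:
D(r) = 7 - 7/r
D((-75 - 98)/(77 - 49)) + 42713 = (7 - 7*(77 - 49)/(-75 - 98)) + 42713 = (7 - 7/((-173/28))) + 42713 = (7 - 7/((-173*1/28))) + 42713 = (7 - 7/(-173/28)) + 42713 = (7 - 7*(-28/173)) + 42713 = (7 + 196/173) + 42713 = 1407/173 + 42713 = 7390756/173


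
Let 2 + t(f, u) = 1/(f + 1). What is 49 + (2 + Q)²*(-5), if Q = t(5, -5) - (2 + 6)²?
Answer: -731681/36 ≈ -20324.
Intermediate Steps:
t(f, u) = -2 + 1/(1 + f) (t(f, u) = -2 + 1/(f + 1) = -2 + 1/(1 + f))
Q = -395/6 (Q = (-1 - 2*5)/(1 + 5) - (2 + 6)² = (-1 - 10)/6 - 1*8² = (⅙)*(-11) - 1*64 = -11/6 - 64 = -395/6 ≈ -65.833)
49 + (2 + Q)²*(-5) = 49 + (2 - 395/6)²*(-5) = 49 + (-383/6)²*(-5) = 49 + (146689/36)*(-5) = 49 - 733445/36 = -731681/36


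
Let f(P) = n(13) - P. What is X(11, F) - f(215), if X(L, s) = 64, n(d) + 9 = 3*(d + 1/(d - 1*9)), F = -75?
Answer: 993/4 ≈ 248.25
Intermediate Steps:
n(d) = -9 + 3*d + 3/(-9 + d) (n(d) = -9 + 3*(d + 1/(d - 1*9)) = -9 + 3*(d + 1/(d - 9)) = -9 + 3*(d + 1/(-9 + d)) = -9 + (3*d + 3/(-9 + d)) = -9 + 3*d + 3/(-9 + d))
f(P) = 123/4 - P (f(P) = 3*(28 + 13² - 12*13)/(-9 + 13) - P = 3*(28 + 169 - 156)/4 - P = 3*(¼)*41 - P = 123/4 - P)
X(11, F) - f(215) = 64 - (123/4 - 1*215) = 64 - (123/4 - 215) = 64 - 1*(-737/4) = 64 + 737/4 = 993/4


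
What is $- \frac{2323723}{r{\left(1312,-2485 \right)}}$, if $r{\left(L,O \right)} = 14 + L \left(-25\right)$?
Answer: $\frac{2323723}{32786} \approx 70.875$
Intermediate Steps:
$r{\left(L,O \right)} = 14 - 25 L$
$- \frac{2323723}{r{\left(1312,-2485 \right)}} = - \frac{2323723}{14 - 32800} = - \frac{2323723}{-32786} = \left(-2323723\right) \left(- \frac{1}{32786}\right) = \frac{2323723}{32786}$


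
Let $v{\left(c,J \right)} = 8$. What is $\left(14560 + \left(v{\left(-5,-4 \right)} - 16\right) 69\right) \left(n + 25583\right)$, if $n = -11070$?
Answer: $203298104$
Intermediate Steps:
$\left(14560 + \left(v{\left(-5,-4 \right)} - 16\right) 69\right) \left(n + 25583\right) = \left(14560 + \left(8 - 16\right) 69\right) \left(-11070 + 25583\right) = \left(14560 - 552\right) 14513 = 14008 \cdot 14513 = 203298104$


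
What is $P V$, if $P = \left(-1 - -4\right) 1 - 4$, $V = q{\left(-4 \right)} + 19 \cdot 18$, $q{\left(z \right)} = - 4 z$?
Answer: $-358$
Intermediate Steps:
$V = 358$ ($V = \left(-4\right) \left(-4\right) + 19 \cdot 18 = 16 + 342 = 358$)
$P = -1$ ($P = \left(-1 + 4\right) 1 - 4 = 3 \cdot 1 - 4 = 3 - 4 = -1$)
$P V = \left(-1\right) 358 = -358$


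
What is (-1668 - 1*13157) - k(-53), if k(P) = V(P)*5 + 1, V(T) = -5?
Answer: -14801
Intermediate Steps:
k(P) = -24 (k(P) = -5*5 + 1 = -25 + 1 = -24)
(-1668 - 1*13157) - k(-53) = (-1668 - 1*13157) - 1*(-24) = (-1668 - 13157) + 24 = -14825 + 24 = -14801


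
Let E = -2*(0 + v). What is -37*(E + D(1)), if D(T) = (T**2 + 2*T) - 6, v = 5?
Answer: 481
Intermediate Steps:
D(T) = -6 + T**2 + 2*T
E = -10 (E = -2*(0 + 5) = -2*5 = -10)
-37*(E + D(1)) = -37*(-10 + (-6 + 1**2 + 2*1)) = -37*(-10 + (-6 + 1 + 2)) = -37*(-10 - 3) = -37*(-13) = 481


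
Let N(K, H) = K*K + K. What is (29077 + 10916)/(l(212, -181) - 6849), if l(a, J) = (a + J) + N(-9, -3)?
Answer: -39993/6746 ≈ -5.9284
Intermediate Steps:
N(K, H) = K + K² (N(K, H) = K² + K = K + K²)
l(a, J) = 72 + J + a (l(a, J) = (a + J) - 9*(1 - 9) = (J + a) - 9*(-8) = (J + a) + 72 = 72 + J + a)
(29077 + 10916)/(l(212, -181) - 6849) = (29077 + 10916)/((72 - 181 + 212) - 6849) = 39993/(103 - 6849) = 39993/(-6746) = 39993*(-1/6746) = -39993/6746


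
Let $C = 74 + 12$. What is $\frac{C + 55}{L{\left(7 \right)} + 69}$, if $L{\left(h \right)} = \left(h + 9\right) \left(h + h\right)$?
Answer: $\frac{141}{293} \approx 0.48123$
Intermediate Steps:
$L{\left(h \right)} = 2 h \left(9 + h\right)$ ($L{\left(h \right)} = \left(9 + h\right) 2 h = 2 h \left(9 + h\right)$)
$C = 86$
$\frac{C + 55}{L{\left(7 \right)} + 69} = \frac{86 + 55}{2 \cdot 7 \left(9 + 7\right) + 69} = \frac{141}{2 \cdot 7 \cdot 16 + 69} = \frac{141}{224 + 69} = \frac{141}{293}$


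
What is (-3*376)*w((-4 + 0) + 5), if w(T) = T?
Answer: -1128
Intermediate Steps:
(-3*376)*w((-4 + 0) + 5) = (-3*376)*((-4 + 0) + 5) = -1128*(-4 + 5) = -1128*1 = -1128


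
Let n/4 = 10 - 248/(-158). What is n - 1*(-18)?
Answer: 5078/79 ≈ 64.278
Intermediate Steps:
n = 3656/79 (n = 4*(10 - 248/(-158)) = 4*(10 - 248*(-1/158)) = 4*(10 + 124/79) = 4*(914/79) = 3656/79 ≈ 46.279)
n - 1*(-18) = 3656/79 - 1*(-18) = 3656/79 + 18 = 5078/79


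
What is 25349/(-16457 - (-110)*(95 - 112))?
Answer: -25349/18327 ≈ -1.3832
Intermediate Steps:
25349/(-16457 - (-110)*(95 - 112)) = 25349/(-16457 - (-110)*(-17)) = 25349/(-16457 - 1*1870) = 25349/(-16457 - 1870) = 25349/(-18327) = 25349*(-1/18327) = -25349/18327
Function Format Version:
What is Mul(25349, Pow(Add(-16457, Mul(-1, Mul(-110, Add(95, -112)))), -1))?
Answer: Rational(-25349, 18327) ≈ -1.3832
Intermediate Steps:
Mul(25349, Pow(Add(-16457, Mul(-1, Mul(-110, Add(95, -112)))), -1)) = Mul(25349, Pow(Add(-16457, Mul(-1, Mul(-110, -17))), -1)) = Mul(25349, Pow(Add(-16457, Mul(-1, 1870)), -1)) = Mul(25349, Pow(Add(-16457, -1870), -1)) = Mul(25349, Pow(-18327, -1)) = Mul(25349, Rational(-1, 18327)) = Rational(-25349, 18327)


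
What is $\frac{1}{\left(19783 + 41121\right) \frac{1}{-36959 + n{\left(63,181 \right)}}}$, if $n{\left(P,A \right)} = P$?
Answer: $- \frac{4612}{7613} \approx -0.60581$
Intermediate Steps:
$\frac{1}{\left(19783 + 41121\right) \frac{1}{-36959 + n{\left(63,181 \right)}}} = \frac{1}{\left(19783 + 41121\right) \frac{1}{-36959 + 63}} = \frac{1}{60904 \frac{1}{-36896}} = \frac{1}{60904 \left(- \frac{1}{36896}\right)} = \frac{1}{- \frac{7613}{4612}} = - \frac{4612}{7613}$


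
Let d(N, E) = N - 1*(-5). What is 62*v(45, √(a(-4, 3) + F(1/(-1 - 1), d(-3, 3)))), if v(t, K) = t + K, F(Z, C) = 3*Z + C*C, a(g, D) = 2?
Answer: 2790 + 93*√2 ≈ 2921.5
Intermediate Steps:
d(N, E) = 5 + N (d(N, E) = N + 5 = 5 + N)
F(Z, C) = C² + 3*Z (F(Z, C) = 3*Z + C² = C² + 3*Z)
v(t, K) = K + t
62*v(45, √(a(-4, 3) + F(1/(-1 - 1), d(-3, 3)))) = 62*(√(2 + ((5 - 3)² + 3/(-1 - 1))) + 45) = 62*(√(2 + (2² + 3/(-2))) + 45) = 62*(√(2 + (4 + 3*(-½))) + 45) = 62*(√(2 + (4 - 3/2)) + 45) = 62*(√(2 + 5/2) + 45) = 62*(√(9/2) + 45) = 62*(3*√2/2 + 45) = 62*(45 + 3*√2/2) = 2790 + 93*√2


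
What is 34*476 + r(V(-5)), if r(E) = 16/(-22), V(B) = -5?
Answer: 178016/11 ≈ 16183.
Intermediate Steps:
r(E) = -8/11 (r(E) = 16*(-1/22) = -8/11)
34*476 + r(V(-5)) = 34*476 - 8/11 = 16184 - 8/11 = 178016/11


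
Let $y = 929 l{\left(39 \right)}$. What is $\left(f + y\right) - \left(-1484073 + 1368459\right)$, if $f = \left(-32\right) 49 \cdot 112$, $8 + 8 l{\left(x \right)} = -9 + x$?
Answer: $- \frac{229789}{4} \approx -57447.0$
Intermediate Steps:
$l{\left(x \right)} = - \frac{17}{8} + \frac{x}{8}$ ($l{\left(x \right)} = -1 + \frac{-9 + x}{8} = -1 + \left(- \frac{9}{8} + \frac{x}{8}\right) = - \frac{17}{8} + \frac{x}{8}$)
$f = -175616$ ($f = \left(-1568\right) 112 = -175616$)
$y = \frac{10219}{4}$ ($y = 929 \left(- \frac{17}{8} + \frac{1}{8} \cdot 39\right) = 929 \left(- \frac{17}{8} + \frac{39}{8}\right) = 929 \cdot \frac{11}{4} = \frac{10219}{4} \approx 2554.8$)
$\left(f + y\right) - \left(-1484073 + 1368459\right) = \left(-175616 + \frac{10219}{4}\right) - \left(-1484073 + 1368459\right) = - \frac{692245}{4} - -115614 = - \frac{692245}{4} + 115614 = - \frac{229789}{4}$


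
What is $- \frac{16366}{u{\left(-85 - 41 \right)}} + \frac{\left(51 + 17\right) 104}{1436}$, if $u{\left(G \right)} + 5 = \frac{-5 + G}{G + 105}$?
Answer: $- \frac{61668653}{4667} \approx -13214.0$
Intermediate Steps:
$u{\left(G \right)} = -5 + \frac{-5 + G}{105 + G}$ ($u{\left(G \right)} = -5 + \frac{-5 + G}{G + 105} = -5 + \frac{-5 + G}{105 + G}$)
$- \frac{16366}{u{\left(-85 - 41 \right)}} + \frac{\left(51 + 17\right) 104}{1436} = - \frac{16366}{2 \frac{1}{105 - 126} \left(-265 - 2 \left(-85 - 41\right)\right)} + \frac{\left(51 + 17\right) 104}{1436} = - \frac{16366}{2 \frac{1}{105 - 126} \left(-265 - 2 \left(-85 - 41\right)\right)} + 68 \cdot 104 \cdot \frac{1}{1436} = - \frac{16366}{2 \frac{1}{105 - 126} \left(-265 - -252\right)} + 7072 \cdot \frac{1}{1436} = - \frac{16366}{2 \frac{1}{-21} \left(-265 + 252\right)} + \frac{1768}{359} = - \frac{16366}{2 \left(- \frac{1}{21}\right) \left(-13\right)} + \frac{1768}{359} = - \frac{16366}{\frac{26}{21}} + \frac{1768}{359} = \left(-16366\right) \frac{21}{26} + \frac{1768}{359} = - \frac{171843}{13} + \frac{1768}{359} = - \frac{61668653}{4667}$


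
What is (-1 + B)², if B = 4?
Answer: 9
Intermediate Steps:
(-1 + B)² = (-1 + 4)² = 3² = 9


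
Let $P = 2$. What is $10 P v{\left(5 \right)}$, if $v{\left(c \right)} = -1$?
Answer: $-20$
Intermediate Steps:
$10 P v{\left(5 \right)} = 10 \cdot 2 \left(-1\right) = 20 \left(-1\right) = -20$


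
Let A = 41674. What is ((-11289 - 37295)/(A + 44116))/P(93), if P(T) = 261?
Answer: -24292/11195595 ≈ -0.0021698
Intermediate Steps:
((-11289 - 37295)/(A + 44116))/P(93) = ((-11289 - 37295)/(41674 + 44116))/261 = -48584/85790*(1/261) = -48584*1/85790*(1/261) = -24292/42895*1/261 = -24292/11195595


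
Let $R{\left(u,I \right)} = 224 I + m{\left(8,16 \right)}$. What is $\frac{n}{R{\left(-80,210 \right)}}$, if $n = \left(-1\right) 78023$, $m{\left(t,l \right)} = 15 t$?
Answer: $- \frac{78023}{47160} \approx -1.6544$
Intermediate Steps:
$R{\left(u,I \right)} = 120 + 224 I$ ($R{\left(u,I \right)} = 224 I + 15 \cdot 8 = 224 I + 120 = 120 + 224 I$)
$n = -78023$
$\frac{n}{R{\left(-80,210 \right)}} = - \frac{78023}{120 + 224 \cdot 210} = - \frac{78023}{120 + 47040} = - \frac{78023}{47160}$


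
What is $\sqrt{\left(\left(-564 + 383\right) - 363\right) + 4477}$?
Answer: $3 \sqrt{437} \approx 62.714$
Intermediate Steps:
$\sqrt{\left(\left(-564 + 383\right) - 363\right) + 4477} = \sqrt{\left(-181 - 363\right) + 4477} = \sqrt{-544 + 4477} = \sqrt{3933} = 3 \sqrt{437}$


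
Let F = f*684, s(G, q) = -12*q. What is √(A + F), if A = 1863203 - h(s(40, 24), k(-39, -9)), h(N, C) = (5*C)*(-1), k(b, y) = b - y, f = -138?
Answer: √1768661 ≈ 1329.9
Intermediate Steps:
F = -94392 (F = -138*684 = -94392)
h(N, C) = -5*C
A = 1863053 (A = 1863203 - (-5)*(-39 - 1*(-9)) = 1863203 - (-5)*(-39 + 9) = 1863203 - (-5)*(-30) = 1863203 - 1*150 = 1863203 - 150 = 1863053)
√(A + F) = √(1863053 - 94392) = √1768661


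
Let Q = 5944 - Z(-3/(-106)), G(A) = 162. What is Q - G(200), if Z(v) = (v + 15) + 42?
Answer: 606847/106 ≈ 5725.0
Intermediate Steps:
Z(v) = 57 + v (Z(v) = (15 + v) + 42 = 57 + v)
Q = 624019/106 (Q = 5944 - (57 - 3/(-106)) = 5944 - (57 - 3*(-1/106)) = 5944 - (57 + 3/106) = 5944 - 1*6045/106 = 5944 - 6045/106 = 624019/106 ≈ 5887.0)
Q - G(200) = 624019/106 - 1*162 = 624019/106 - 162 = 606847/106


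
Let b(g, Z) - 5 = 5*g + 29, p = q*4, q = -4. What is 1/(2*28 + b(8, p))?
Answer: 1/130 ≈ 0.0076923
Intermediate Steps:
p = -16 (p = -4*4 = -16)
b(g, Z) = 34 + 5*g (b(g, Z) = 5 + (5*g + 29) = 5 + (29 + 5*g) = 34 + 5*g)
1/(2*28 + b(8, p)) = 1/(2*28 + (34 + 5*8)) = 1/(56 + (34 + 40)) = 1/(56 + 74) = 1/130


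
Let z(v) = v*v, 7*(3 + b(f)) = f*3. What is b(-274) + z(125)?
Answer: 108532/7 ≈ 15505.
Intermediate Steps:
b(f) = -3 + 3*f/7 (b(f) = -3 + (f*3)/7 = -3 + (3*f)/7 = -3 + 3*f/7)
z(v) = v²
b(-274) + z(125) = (-3 + (3/7)*(-274)) + 125² = (-3 - 822/7) + 15625 = -843/7 + 15625 = 108532/7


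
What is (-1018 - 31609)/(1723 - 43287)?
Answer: 32627/41564 ≈ 0.78498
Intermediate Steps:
(-1018 - 31609)/(1723 - 43287) = -32627/(-41564) = -32627*(-1/41564) = 32627/41564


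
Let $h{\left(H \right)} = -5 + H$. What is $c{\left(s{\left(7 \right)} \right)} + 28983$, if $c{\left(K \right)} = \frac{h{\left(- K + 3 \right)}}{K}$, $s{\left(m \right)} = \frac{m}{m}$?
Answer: $28980$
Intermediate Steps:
$s{\left(m \right)} = 1$
$c{\left(K \right)} = \frac{-2 - K}{K}$ ($c{\left(K \right)} = \frac{-5 - \left(-3 + K\right)}{K} = \frac{-2 - K}{K}$)
$c{\left(s{\left(7 \right)} \right)} + 28983 = \frac{-2 - 1}{1} + 28983 = 1 \left(-2 - 1\right) + 28983 = 1 \left(-3\right) + 28983 = -3 + 28983 = 28980$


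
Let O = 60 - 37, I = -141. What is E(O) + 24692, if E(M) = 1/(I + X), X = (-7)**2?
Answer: 2271663/92 ≈ 24692.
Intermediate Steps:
X = 49
O = 23
E(M) = -1/92 (E(M) = 1/(-141 + 49) = 1/(-92) = -1/92)
E(O) + 24692 = -1/92 + 24692 = 2271663/92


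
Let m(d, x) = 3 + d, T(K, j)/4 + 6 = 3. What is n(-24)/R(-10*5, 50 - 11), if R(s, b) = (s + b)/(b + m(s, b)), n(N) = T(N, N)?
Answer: -96/11 ≈ -8.7273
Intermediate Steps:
T(K, j) = -12 (T(K, j) = -24 + 4*3 = -24 + 12 = -12)
n(N) = -12
R(s, b) = (b + s)/(3 + b + s) (R(s, b) = (s + b)/(b + (3 + s)) = (b + s)/(3 + b + s))
n(-24)/R(-10*5, 50 - 11) = -12*(3 + (50 - 11) - 10*5)/((50 - 11) - 10*5) = -12*(3 + 39 - 50)/(39 - 50) = -12/(-11/(-8)) = -12/((-1/8*(-11))) = -12/11/8 = -12*8/11 = -96/11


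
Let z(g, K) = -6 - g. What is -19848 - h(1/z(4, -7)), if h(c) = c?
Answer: -198479/10 ≈ -19848.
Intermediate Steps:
-19848 - h(1/z(4, -7)) = -19848 - 1/(-6 - 1*4) = -19848 - 1/(-6 - 4) = -19848 - 1/(-10) = -19848 - 1*(-1/10) = -19848 + 1/10 = -198479/10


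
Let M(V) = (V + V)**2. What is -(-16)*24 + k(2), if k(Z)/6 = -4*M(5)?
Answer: -2016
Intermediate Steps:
M(V) = 4*V**2 (M(V) = (2*V)**2 = 4*V**2)
k(Z) = -2400 (k(Z) = 6*(-16*5**2) = 6*(-16*25) = 6*(-4*100) = 6*(-400) = -2400)
-(-16)*24 + k(2) = -(-16)*24 - 2400 = -16*(-24) - 2400 = 384 - 2400 = -2016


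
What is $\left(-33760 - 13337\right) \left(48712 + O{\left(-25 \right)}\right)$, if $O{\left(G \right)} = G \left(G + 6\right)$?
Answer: $-2316560139$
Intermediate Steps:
$O{\left(G \right)} = G \left(6 + G\right)$
$\left(-33760 - 13337\right) \left(48712 + O{\left(-25 \right)}\right) = \left(-33760 - 13337\right) \left(48712 - 25 \left(6 - 25\right)\right) = - 47097 \left(48712 - -475\right) = - 47097 \left(48712 + 475\right) = \left(-47097\right) 49187 = -2316560139$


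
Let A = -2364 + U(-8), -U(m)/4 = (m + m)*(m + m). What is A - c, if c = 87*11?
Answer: -4345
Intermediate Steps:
U(m) = -16*m² (U(m) = -4*(m + m)*(m + m) = -4*2*m*2*m = -16*m²)
c = 957
A = -3388 (A = -2364 - 16*(-8)² = -2364 - 16*64 = -2364 - 1024 = -3388)
A - c = -3388 - 1*957 = -3388 - 957 = -4345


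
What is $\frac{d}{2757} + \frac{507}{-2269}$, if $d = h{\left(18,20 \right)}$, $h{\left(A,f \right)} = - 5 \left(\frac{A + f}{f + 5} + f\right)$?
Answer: $- \frac{8209717}{31278165} \approx -0.26247$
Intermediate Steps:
$h{\left(A,f \right)} = - 5 f - \frac{5 \left(A + f\right)}{5 + f}$ ($h{\left(A,f \right)} = - 5 \left(\frac{A + f}{5 + f} + f\right) = - 5 \left(f + \frac{A + f}{5 + f}\right) = - 5 f - \frac{5 \left(A + f\right)}{5 + f}$)
$d = - \frac{538}{5}$ ($d = \frac{5 \left(\left(-1\right) 18 - 20^{2} - 120\right)}{5 + 20} = \frac{5 \left(-18 - 400 - 120\right)}{25} = 5 \cdot \frac{1}{25} \left(-18 - 400 - 120\right) = 5 \cdot \frac{1}{25} \left(-538\right) = - \frac{538}{5} \approx -107.6$)
$\frac{d}{2757} + \frac{507}{-2269} = - \frac{538}{5 \cdot 2757} + \frac{507}{-2269} = \left(- \frac{538}{5}\right) \frac{1}{2757} + 507 \left(- \frac{1}{2269}\right) = - \frac{538}{13785} - \frac{507}{2269} = - \frac{8209717}{31278165}$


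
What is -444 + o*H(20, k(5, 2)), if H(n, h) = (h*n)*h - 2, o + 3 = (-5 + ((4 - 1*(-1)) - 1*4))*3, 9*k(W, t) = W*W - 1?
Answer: -7642/3 ≈ -2547.3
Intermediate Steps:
k(W, t) = -⅑ + W²/9 (k(W, t) = (W*W - 1)/9 = (W² - 1)/9 = (-1 + W²)/9 = -⅑ + W²/9)
o = -15 (o = -3 + (-5 + ((4 - 1*(-1)) - 1*4))*3 = -3 + (-5 + ((4 + 1) - 4))*3 = -3 + (-5 + (5 - 4))*3 = -3 + (-5 + 1)*3 = -3 - 4*3 = -3 - 12 = -15)
H(n, h) = -2 + n*h² (H(n, h) = n*h² - 2 = -2 + n*h²)
-444 + o*H(20, k(5, 2)) = -444 - 15*(-2 + 20*(-⅑ + (⅑)*5²)²) = -444 - 15*(-2 + 20*(-⅑ + (⅑)*25)²) = -444 - 15*(-2 + 20*(-⅑ + 25/9)²) = -444 - 15*(-2 + 20*(8/3)²) = -444 - 15*(-2 + 20*(64/9)) = -444 - 15*(-2 + 1280/9) = -444 - 15*1262/9 = -444 - 6310/3 = -7642/3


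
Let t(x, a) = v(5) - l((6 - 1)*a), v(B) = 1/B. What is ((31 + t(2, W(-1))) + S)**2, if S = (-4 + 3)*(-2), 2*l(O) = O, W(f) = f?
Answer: 127449/100 ≈ 1274.5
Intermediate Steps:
l(O) = O/2
t(x, a) = 1/5 - 5*a/2 (t(x, a) = 1/5 - (6 - 1)*a/2 = 1/5 - 5*a/2)
S = 2 (S = -1*(-2) = 2)
((31 + t(2, W(-1))) + S)**2 = ((31 + (1/5 - 5/2*(-1))) + 2)**2 = ((31 + (1/5 + 5/2)) + 2)**2 = ((31 + 27/10) + 2)**2 = (337/10 + 2)**2 = (357/10)**2 = 127449/100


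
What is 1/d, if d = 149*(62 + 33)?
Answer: 1/14155 ≈ 7.0646e-5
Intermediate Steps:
d = 14155 (d = 149*95 = 14155)
1/d = 1/14155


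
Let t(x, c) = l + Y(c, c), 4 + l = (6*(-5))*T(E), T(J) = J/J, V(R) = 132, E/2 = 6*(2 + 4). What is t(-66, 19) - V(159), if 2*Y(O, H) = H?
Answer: -313/2 ≈ -156.50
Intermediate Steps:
E = 72 (E = 2*(6*(2 + 4)) = 2*(6*6) = 2*36 = 72)
Y(O, H) = H/2
T(J) = 1
l = -34 (l = -4 + (6*(-5))*1 = -4 - 30*1 = -4 - 30 = -34)
t(x, c) = -34 + c/2
t(-66, 19) - V(159) = (-34 + (½)*19) - 1*132 = (-34 + 19/2) - 132 = -49/2 - 132 = -313/2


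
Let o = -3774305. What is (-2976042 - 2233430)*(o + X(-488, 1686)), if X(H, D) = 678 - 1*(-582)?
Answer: 19655572282240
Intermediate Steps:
X(H, D) = 1260 (X(H, D) = 678 + 582 = 1260)
(-2976042 - 2233430)*(o + X(-488, 1686)) = (-2976042 - 2233430)*(-3774305 + 1260) = -5209472*(-3773045) = 19655572282240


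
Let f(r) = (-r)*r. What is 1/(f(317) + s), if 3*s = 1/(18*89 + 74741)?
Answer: -229029/23014895180 ≈ -9.9513e-6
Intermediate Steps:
f(r) = -r²
s = 1/229029 (s = 1/(3*(18*89 + 74741)) = 1/(3*(1602 + 74741)) = (⅓)/76343 = (⅓)*(1/76343) = 1/229029 ≈ 4.3663e-6)
1/(f(317) + s) = 1/(-1*317² + 1/229029) = 1/(-1*100489 + 1/229029) = 1/(-100489 + 1/229029) = 1/(-23014895180/229029) = -229029/23014895180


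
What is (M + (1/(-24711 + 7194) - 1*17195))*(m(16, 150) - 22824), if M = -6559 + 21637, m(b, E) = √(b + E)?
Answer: 282131191920/5839 - 37083490*√166/17517 ≈ 4.8291e+7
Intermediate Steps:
m(b, E) = √(E + b)
M = 15078
(M + (1/(-24711 + 7194) - 1*17195))*(m(16, 150) - 22824) = (15078 + (1/(-24711 + 7194) - 1*17195))*(√(150 + 16) - 22824) = (15078 + (1/(-17517) - 17195))*(√166 - 22824) = (15078 + (-1/17517 - 17195))*(-22824 + √166) = (15078 - 301204816/17517)*(-22824 + √166) = -37083490*(-22824 + √166)/17517 = 282131191920/5839 - 37083490*√166/17517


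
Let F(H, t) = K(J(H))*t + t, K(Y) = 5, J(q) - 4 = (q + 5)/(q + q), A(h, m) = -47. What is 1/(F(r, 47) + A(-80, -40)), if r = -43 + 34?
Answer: 1/235 ≈ 0.0042553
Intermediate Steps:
r = -9
J(q) = 4 + (5 + q)/(2*q) (J(q) = 4 + (q + 5)/(q + q) = 4 + (5 + q)/((2*q)) = 4 + (5 + q)*(1/(2*q)) = 4 + (5 + q)/(2*q))
F(H, t) = 6*t (F(H, t) = 5*t + t = 6*t)
1/(F(r, 47) + A(-80, -40)) = 1/(6*47 - 47) = 1/(282 - 47) = 1/235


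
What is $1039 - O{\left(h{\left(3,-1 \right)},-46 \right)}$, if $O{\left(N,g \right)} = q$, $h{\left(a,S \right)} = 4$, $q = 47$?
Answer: $992$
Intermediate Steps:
$O{\left(N,g \right)} = 47$
$1039 - O{\left(h{\left(3,-1 \right)},-46 \right)} = 1039 - 47 = 992$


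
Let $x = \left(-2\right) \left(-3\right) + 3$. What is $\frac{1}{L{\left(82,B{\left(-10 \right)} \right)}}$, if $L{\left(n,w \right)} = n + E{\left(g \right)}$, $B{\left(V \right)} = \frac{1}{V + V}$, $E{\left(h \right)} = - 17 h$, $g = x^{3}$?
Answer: $- \frac{1}{12311} \approx -8.1228 \cdot 10^{-5}$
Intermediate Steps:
$x = 9$ ($x = 6 + 3 = 9$)
$g = 729$ ($g = 9^{3} = 729$)
$B{\left(V \right)} = \frac{1}{2 V}$
$L{\left(n,w \right)} = -12393 + n$ ($L{\left(n,w \right)} = n - 12393 = -12393 + n$)
$\frac{1}{L{\left(82,B{\left(-10 \right)} \right)}} = \frac{1}{-12393 + 82} = \frac{1}{-12311} = - \frac{1}{12311}$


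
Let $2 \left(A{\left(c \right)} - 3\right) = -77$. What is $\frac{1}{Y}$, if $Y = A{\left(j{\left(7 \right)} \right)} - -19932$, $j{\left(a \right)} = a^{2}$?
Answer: $\frac{2}{39793} \approx 5.026 \cdot 10^{-5}$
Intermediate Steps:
$A{\left(c \right)} = - \frac{71}{2}$ ($A{\left(c \right)} = 3 + \frac{1}{2} \left(-77\right) = 3 - \frac{77}{2} = - \frac{71}{2}$)
$Y = \frac{39793}{2}$ ($Y = - \frac{71}{2} - -19932 = - \frac{71}{2} + 19932 = \frac{39793}{2} \approx 19897.0$)
$\frac{1}{Y} = \frac{1}{\frac{39793}{2}} = \frac{2}{39793}$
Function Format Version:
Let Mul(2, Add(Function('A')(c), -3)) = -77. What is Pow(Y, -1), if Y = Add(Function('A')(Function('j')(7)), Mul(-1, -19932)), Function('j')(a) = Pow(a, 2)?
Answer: Rational(2, 39793) ≈ 5.0260e-5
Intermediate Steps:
Function('A')(c) = Rational(-71, 2) (Function('A')(c) = Add(3, Mul(Rational(1, 2), -77)) = Add(3, Rational(-77, 2)) = Rational(-71, 2))
Y = Rational(39793, 2) (Y = Add(Rational(-71, 2), Mul(-1, -19932)) = Add(Rational(-71, 2), 19932) = Rational(39793, 2) ≈ 19897.)
Pow(Y, -1) = Pow(Rational(39793, 2), -1) = Rational(2, 39793)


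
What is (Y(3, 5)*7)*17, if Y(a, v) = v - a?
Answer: 238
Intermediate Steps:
(Y(3, 5)*7)*17 = ((5 - 1*3)*7)*17 = ((5 - 3)*7)*17 = (2*7)*17 = 14*17 = 238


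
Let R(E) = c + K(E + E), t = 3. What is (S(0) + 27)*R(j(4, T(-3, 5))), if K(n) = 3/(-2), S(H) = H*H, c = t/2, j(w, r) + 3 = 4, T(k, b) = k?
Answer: 0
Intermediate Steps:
j(w, r) = 1 (j(w, r) = -3 + 4 = 1)
c = 3/2 ≈ 1.5000
S(H) = H**2
K(n) = -3/2 (K(n) = 3*(-1/2) = -3/2)
R(E) = 0 (R(E) = 3/2 - 3/2 = 0)
(S(0) + 27)*R(j(4, T(-3, 5))) = (0**2 + 27)*0 = (0 + 27)*0 = 27*0 = 0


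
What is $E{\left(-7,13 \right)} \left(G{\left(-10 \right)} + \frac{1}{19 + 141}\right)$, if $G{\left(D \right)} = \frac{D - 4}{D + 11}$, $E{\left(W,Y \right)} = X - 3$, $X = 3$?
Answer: $0$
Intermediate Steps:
$E{\left(W,Y \right)} = 0$ ($E{\left(W,Y \right)} = 3 - 3 = 0$)
$G{\left(D \right)} = \frac{-4 + D}{11 + D}$
$E{\left(-7,13 \right)} \left(G{\left(-10 \right)} + \frac{1}{19 + 141}\right) = 0 \left(\frac{-4 - 10}{11 - 10} + \frac{1}{19 + 141}\right) = 0 \left(1^{-1} \left(-14\right) + \frac{1}{160}\right) = 0 \left(1 \left(-14\right) + \frac{1}{160}\right) = 0 \left(-14 + \frac{1}{160}\right) = 0 \left(- \frac{2239}{160}\right) = 0$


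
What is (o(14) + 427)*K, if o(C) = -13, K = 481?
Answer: 199134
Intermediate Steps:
(o(14) + 427)*K = (-13 + 427)*481 = 414*481 = 199134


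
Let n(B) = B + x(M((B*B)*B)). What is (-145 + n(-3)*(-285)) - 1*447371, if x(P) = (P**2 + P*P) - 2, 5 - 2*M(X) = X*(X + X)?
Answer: -602586747/2 ≈ -3.0129e+8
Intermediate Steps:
M(X) = 5/2 - X**2 (M(X) = 5/2 - X*(X + X)/2 = 5/2 - X*2*X/2 = 5/2 - X**2)
x(P) = -2 + 2*P**2 (x(P) = (P**2 + P**2) - 2 = 2*P**2 - 2 = -2 + 2*P**2)
n(B) = -2 + B + 2*(5/2 - B**6)**2 (n(B) = B + (-2 + 2*(5/2 - ((B*B)*B)**2)**2) = B + (-2 + 2*(5/2 - (B**2*B)**2)**2) = B + (-2 + 2*(5/2 - (B**3)**2)**2) = B + (-2 + 2*(5/2 - B**6)**2) = -2 + B + 2*(5/2 - B**6)**2)
(-145 + n(-3)*(-285)) - 1*447371 = (-145 + (-2 - 3 + (-5 + 2*(-3)**6)**2/2)*(-285)) - 1*447371 = (-145 + (-2 - 3 + (-5 + 2*729)**2/2)*(-285)) - 447371 = (-145 + (-2 - 3 + (-5 + 1458)**2/2)*(-285)) - 447371 = (-145 + (-2 - 3 + (1/2)*1453**2)*(-285)) - 447371 = (-145 + (-2 - 3 + (1/2)*2111209)*(-285)) - 447371 = (-145 + (-2 - 3 + 2111209/2)*(-285)) - 447371 = (-145 + (2111199/2)*(-285)) - 447371 = (-145 - 601691715/2) - 447371 = -601692005/2 - 447371 = -602586747/2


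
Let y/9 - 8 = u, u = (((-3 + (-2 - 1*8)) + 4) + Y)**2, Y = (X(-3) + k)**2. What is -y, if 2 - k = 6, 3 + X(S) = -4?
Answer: -112968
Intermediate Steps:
X(S) = -7 (X(S) = -3 - 4 = -7)
k = -4 (k = 2 - 1*6 = 2 - 6 = -4)
Y = 121 (Y = (-7 - 4)**2 = (-11)**2 = 121)
u = 12544 (u = (((-3 + (-2 - 1*8)) + 4) + 121)**2 = (((-3 + (-2 - 8)) + 4) + 121)**2 = (((-3 - 10) + 4) + 121)**2 = ((-13 + 4) + 121)**2 = (-9 + 121)**2 = 112**2 = 12544)
y = 112968 (y = 72 + 9*12544 = 72 + 112896 = 112968)
-y = -1*112968 = -112968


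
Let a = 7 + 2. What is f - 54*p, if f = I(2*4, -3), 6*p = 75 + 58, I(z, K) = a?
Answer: -1188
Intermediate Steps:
a = 9
I(z, K) = 9
p = 133/6 (p = (75 + 58)/6 = (⅙)*133 = 133/6 ≈ 22.167)
f = 9
f - 54*p = 9 - 54*133/6 = 9 - 1197 = -1188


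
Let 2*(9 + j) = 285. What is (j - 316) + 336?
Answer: 307/2 ≈ 153.50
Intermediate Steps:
j = 267/2 (j = -9 + (½)*285 = -9 + 285/2 = 267/2 ≈ 133.50)
(j - 316) + 336 = (267/2 - 316) + 336 = -365/2 + 336 = 307/2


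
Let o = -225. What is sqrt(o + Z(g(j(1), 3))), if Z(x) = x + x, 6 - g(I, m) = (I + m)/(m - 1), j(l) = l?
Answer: I*sqrt(217) ≈ 14.731*I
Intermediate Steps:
g(I, m) = 6 - (I + m)/(-1 + m) (g(I, m) = 6 - (I + m)/(m - 1) = 6 - (I + m)/(-1 + m))
Z(x) = 2*x
sqrt(o + Z(g(j(1), 3))) = sqrt(-225 + 2*((-6 - 1*1 + 5*3)/(-1 + 3))) = sqrt(-225 + 2*((-6 - 1 + 15)/2)) = sqrt(-225 + 2*((1/2)*8)) = sqrt(-225 + 2*4) = sqrt(-225 + 8) = sqrt(-217) = I*sqrt(217)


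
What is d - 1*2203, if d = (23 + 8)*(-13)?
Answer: -2606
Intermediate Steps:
d = -403 (d = 31*(-13) = -403)
d - 1*2203 = -403 - 1*2203 = -403 - 2203 = -2606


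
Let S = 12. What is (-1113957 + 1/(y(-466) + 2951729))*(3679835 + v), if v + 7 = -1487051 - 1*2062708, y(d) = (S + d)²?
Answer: -457544182090763816/3157845 ≈ -1.4489e+11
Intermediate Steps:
y(d) = (12 + d)²
v = -3549766 (v = -7 + (-1487051 - 1*2062708) = -7 + (-1487051 - 2062708) = -7 - 3549759 = -3549766)
(-1113957 + 1/(y(-466) + 2951729))*(3679835 + v) = (-1113957 + 1/((12 - 466)² + 2951729))*(3679835 - 3549766) = (-1113957 + 1/((-454)² + 2951729))*130069 = (-1113957 + 1/(206116 + 2951729))*130069 = (-1113957 + 1/3157845)*130069 = -3517703542664/3157845*130069 = -457544182090763816/3157845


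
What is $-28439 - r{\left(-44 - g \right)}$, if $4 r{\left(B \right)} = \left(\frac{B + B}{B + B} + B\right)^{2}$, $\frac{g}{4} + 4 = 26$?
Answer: $- \frac{130917}{4} \approx -32729.0$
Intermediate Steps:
$g = 88$ ($g = -16 + 4 \cdot 26 = -16 + 104 = 88$)
$r{\left(B \right)} = \frac{\left(1 + B\right)^{2}}{4}$ ($r{\left(B \right)} = \frac{\left(\frac{B + B}{B + B} + B\right)^{2}}{4} = \frac{\left(\frac{2 B}{2 B} + B\right)^{2}}{4} = \frac{\left(2 B \frac{1}{2 B} + B\right)^{2}}{4} = \frac{\left(1 + B\right)^{2}}{4}$)
$-28439 - r{\left(-44 - g \right)} = -28439 - \frac{\left(1 - 132\right)^{2}}{4} = -28439 - \frac{\left(-131\right)^{2}}{4} = -28439 - \frac{1}{4} \cdot 17161 = -28439 - \frac{17161}{4} = - \frac{130917}{4}$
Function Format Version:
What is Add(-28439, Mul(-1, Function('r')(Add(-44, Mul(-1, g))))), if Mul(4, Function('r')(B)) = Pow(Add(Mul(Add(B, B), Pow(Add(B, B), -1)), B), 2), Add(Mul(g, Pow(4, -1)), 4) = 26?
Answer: Rational(-130917, 4) ≈ -32729.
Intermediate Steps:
g = 88 (g = Add(-16, Mul(4, 26)) = Add(-16, 104) = 88)
Function('r')(B) = Mul(Rational(1, 4), Pow(Add(1, B), 2)) (Function('r')(B) = Mul(Rational(1, 4), Pow(Add(Mul(Add(B, B), Pow(Add(B, B), -1)), B), 2)) = Mul(Rational(1, 4), Pow(Add(Mul(Mul(2, B), Pow(Mul(2, B), -1)), B), 2)) = Mul(Rational(1, 4), Pow(Add(Mul(Mul(2, B), Mul(Rational(1, 2), Pow(B, -1))), B), 2)) = Mul(Rational(1, 4), Pow(Add(1, B), 2)))
Add(-28439, Mul(-1, Function('r')(Add(-44, Mul(-1, g))))) = Add(-28439, Mul(-1, Mul(Rational(1, 4), Pow(Add(1, Add(-44, Mul(-1, 88))), 2)))) = Add(-28439, Mul(-1, Mul(Rational(1, 4), Pow(Add(1, Add(-44, -88)), 2)))) = Add(-28439, Mul(-1, Mul(Rational(1, 4), Pow(Add(1, -132), 2)))) = Add(-28439, Mul(-1, Mul(Rational(1, 4), Pow(-131, 2)))) = Add(-28439, Mul(-1, Mul(Rational(1, 4), 17161))) = Add(-28439, Mul(-1, Rational(17161, 4))) = Add(-28439, Rational(-17161, 4)) = Rational(-130917, 4)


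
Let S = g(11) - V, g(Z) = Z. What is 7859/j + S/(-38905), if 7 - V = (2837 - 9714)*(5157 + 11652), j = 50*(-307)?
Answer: 354817000351/119438350 ≈ 2970.7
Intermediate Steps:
j = -15350
V = 115595500 (V = 7 - (2837 - 9714)*(5157 + 11652) = 7 - (-6877)*16809 = 7 - 1*(-115595493) = 7 + 115595493 = 115595500)
S = -115595489 (S = 11 - 1*115595500 = 11 - 115595500 = -115595489)
7859/j + S/(-38905) = 7859/(-15350) - 115595489/(-38905) = 7859*(-1/15350) - 115595489*(-1/38905) = -7859/15350 + 115595489/38905 = 354817000351/119438350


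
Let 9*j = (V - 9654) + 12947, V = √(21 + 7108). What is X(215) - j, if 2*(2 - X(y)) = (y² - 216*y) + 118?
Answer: -5677/18 - √7129/9 ≈ -324.77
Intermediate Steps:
V = √7129 ≈ 84.433
X(y) = -57 + 108*y - y²/2 (X(y) = 2 - ((y² - 216*y) + 118)/2 = 2 - (118 + y² - 216*y)/2 = 2 + (-59 + 108*y - y²/2) = -57 + 108*y - y²/2)
j = 3293/9 + √7129/9 (j = ((√7129 - 9654) + 12947)/9 = ((-9654 + √7129) + 12947)/9 = (3293 + √7129)/9 = 3293/9 + √7129/9 ≈ 375.27)
X(215) - j = (-57 + 108*215 - ½*215²) - (3293/9 + √7129/9) = (-57 + 23220 - ½*46225) + (-3293/9 - √7129/9) = (-57 + 23220 - 46225/2) + (-3293/9 - √7129/9) = 101/2 + (-3293/9 - √7129/9) = -5677/18 - √7129/9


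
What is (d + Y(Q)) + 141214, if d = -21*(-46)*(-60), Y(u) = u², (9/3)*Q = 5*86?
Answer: 934186/9 ≈ 1.0380e+5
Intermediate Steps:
Q = 430/3 (Q = (5*86)/3 = (⅓)*430 = 430/3 ≈ 143.33)
d = -57960 (d = 966*(-60) = -57960)
(d + Y(Q)) + 141214 = (-57960 + (430/3)²) + 141214 = (-57960 + 184900/9) + 141214 = -336740/9 + 141214 = 934186/9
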